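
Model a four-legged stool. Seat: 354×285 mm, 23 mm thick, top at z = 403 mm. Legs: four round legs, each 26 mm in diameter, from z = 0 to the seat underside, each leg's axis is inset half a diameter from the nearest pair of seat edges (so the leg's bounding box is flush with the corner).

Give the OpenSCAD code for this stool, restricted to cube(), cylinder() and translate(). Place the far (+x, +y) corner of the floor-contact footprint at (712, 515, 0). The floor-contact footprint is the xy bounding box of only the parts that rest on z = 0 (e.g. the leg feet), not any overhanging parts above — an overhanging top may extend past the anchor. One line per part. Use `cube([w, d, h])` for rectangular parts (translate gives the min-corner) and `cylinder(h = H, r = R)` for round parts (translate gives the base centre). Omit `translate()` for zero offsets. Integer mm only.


translate([358, 230, 380]) cube([354, 285, 23]);
translate([371, 243, 0]) cylinder(h = 380, r = 13);
translate([699, 243, 0]) cylinder(h = 380, r = 13);
translate([371, 502, 0]) cylinder(h = 380, r = 13);
translate([699, 502, 0]) cylinder(h = 380, r = 13);


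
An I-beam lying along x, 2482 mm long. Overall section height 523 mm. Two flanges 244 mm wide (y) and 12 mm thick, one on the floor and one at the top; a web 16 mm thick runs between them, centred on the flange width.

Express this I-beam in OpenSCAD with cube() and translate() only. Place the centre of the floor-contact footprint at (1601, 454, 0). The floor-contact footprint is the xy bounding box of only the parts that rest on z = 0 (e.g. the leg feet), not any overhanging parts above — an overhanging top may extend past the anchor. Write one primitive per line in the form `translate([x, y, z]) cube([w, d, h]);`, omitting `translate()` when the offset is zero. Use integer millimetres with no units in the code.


translate([360, 332, 0]) cube([2482, 244, 12]);
translate([360, 446, 12]) cube([2482, 16, 499]);
translate([360, 332, 511]) cube([2482, 244, 12]);


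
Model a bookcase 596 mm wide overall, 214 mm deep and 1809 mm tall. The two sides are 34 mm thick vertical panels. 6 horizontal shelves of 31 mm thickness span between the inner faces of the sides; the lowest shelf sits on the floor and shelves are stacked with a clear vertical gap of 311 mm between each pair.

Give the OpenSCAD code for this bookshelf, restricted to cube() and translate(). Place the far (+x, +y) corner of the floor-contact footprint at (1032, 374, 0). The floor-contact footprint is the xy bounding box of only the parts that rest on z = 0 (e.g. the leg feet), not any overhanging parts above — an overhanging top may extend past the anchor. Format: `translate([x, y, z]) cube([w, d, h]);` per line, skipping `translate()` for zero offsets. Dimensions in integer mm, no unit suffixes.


translate([436, 160, 0]) cube([34, 214, 1809]);
translate([998, 160, 0]) cube([34, 214, 1809]);
translate([470, 160, 0]) cube([528, 214, 31]);
translate([470, 160, 342]) cube([528, 214, 31]);
translate([470, 160, 684]) cube([528, 214, 31]);
translate([470, 160, 1026]) cube([528, 214, 31]);
translate([470, 160, 1368]) cube([528, 214, 31]);
translate([470, 160, 1710]) cube([528, 214, 31]);


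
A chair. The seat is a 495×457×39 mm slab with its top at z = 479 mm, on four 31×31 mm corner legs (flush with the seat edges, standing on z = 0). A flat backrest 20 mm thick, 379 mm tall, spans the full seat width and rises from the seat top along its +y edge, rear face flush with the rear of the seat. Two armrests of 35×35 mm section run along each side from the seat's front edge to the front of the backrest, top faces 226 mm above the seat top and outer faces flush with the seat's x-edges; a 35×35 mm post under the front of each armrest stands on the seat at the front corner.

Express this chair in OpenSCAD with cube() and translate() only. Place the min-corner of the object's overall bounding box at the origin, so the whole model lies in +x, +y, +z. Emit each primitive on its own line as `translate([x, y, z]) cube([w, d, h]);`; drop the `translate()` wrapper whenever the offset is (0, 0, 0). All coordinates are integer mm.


translate([0, 0, 440]) cube([495, 457, 39]);
cube([31, 31, 440]);
translate([464, 0, 0]) cube([31, 31, 440]);
translate([0, 426, 0]) cube([31, 31, 440]);
translate([464, 426, 0]) cube([31, 31, 440]);
translate([0, 437, 479]) cube([495, 20, 379]);
translate([0, 0, 670]) cube([35, 437, 35]);
translate([460, 0, 670]) cube([35, 437, 35]);
translate([0, 0, 479]) cube([35, 35, 191]);
translate([460, 0, 479]) cube([35, 35, 191]);


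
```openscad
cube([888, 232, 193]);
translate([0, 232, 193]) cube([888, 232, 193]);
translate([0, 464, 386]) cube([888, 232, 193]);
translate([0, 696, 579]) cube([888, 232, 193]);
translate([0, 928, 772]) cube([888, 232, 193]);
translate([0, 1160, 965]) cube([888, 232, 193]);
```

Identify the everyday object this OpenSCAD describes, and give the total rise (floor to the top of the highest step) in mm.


A staircase. The total rise is 1158 mm.

6 identical blocks, each offset up and back from the previous — a staircase. Each step is 193 mm tall and there are 6 of them, so the total rise is 6 × 193 = 1158 mm.


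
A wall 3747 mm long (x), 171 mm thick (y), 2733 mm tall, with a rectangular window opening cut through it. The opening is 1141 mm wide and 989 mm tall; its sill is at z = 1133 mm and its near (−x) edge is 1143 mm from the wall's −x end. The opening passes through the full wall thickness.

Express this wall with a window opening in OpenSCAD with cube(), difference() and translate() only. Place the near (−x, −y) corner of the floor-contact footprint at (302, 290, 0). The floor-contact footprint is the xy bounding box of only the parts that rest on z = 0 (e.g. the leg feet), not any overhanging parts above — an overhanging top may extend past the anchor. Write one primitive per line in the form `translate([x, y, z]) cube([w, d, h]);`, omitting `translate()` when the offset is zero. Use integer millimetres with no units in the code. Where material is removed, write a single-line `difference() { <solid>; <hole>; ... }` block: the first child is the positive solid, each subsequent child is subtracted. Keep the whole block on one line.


difference() { translate([302, 290, 0]) cube([3747, 171, 2733]); translate([1445, 290, 1133]) cube([1141, 171, 989]); }


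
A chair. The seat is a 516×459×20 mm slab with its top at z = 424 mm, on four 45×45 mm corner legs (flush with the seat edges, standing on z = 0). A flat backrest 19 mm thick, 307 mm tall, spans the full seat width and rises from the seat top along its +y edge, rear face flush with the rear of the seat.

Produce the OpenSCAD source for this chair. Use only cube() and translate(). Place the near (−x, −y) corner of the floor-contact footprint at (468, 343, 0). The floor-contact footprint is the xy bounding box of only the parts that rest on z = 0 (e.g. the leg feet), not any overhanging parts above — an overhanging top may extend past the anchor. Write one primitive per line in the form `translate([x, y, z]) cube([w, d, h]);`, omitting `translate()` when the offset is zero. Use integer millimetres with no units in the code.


translate([468, 343, 404]) cube([516, 459, 20]);
translate([468, 343, 0]) cube([45, 45, 404]);
translate([939, 343, 0]) cube([45, 45, 404]);
translate([468, 757, 0]) cube([45, 45, 404]);
translate([939, 757, 0]) cube([45, 45, 404]);
translate([468, 783, 424]) cube([516, 19, 307]);


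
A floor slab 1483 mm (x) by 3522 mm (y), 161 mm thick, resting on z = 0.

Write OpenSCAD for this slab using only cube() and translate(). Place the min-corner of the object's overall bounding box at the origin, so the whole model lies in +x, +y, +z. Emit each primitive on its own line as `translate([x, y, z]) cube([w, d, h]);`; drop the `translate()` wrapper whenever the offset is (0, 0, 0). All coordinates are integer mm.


cube([1483, 3522, 161]);


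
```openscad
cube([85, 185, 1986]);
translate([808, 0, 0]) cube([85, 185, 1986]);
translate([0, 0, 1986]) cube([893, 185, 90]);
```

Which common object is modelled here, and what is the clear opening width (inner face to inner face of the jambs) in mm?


A door frame. The clear opening width is 723 mm.

Two 1986 mm tall posts with a header on top — a door frame. The left jamb is 85 mm wide at x = 0; the right jamb starts at x = 808. The clear opening is 808 − 85 = 723 mm.


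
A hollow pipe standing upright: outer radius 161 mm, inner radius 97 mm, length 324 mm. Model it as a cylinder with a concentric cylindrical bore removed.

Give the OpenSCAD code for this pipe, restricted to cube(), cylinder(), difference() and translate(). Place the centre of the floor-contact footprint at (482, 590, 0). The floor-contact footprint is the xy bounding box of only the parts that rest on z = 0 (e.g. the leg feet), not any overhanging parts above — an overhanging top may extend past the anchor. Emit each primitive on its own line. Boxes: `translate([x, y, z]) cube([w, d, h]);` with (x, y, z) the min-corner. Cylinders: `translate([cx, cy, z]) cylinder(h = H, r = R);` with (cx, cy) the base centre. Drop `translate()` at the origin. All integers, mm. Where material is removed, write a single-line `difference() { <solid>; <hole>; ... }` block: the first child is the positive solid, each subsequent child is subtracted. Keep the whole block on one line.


difference() { translate([482, 590, 0]) cylinder(h = 324, r = 161); translate([482, 590, 0]) cylinder(h = 324, r = 97); }


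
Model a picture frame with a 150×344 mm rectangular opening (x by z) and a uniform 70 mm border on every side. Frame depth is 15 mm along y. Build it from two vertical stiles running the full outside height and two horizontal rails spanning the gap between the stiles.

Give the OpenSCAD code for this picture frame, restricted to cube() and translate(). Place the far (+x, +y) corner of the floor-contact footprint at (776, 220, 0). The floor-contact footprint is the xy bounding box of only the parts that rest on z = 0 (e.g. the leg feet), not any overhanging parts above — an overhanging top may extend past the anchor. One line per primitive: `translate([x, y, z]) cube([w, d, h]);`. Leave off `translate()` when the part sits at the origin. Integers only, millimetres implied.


translate([486, 205, 0]) cube([70, 15, 484]);
translate([706, 205, 0]) cube([70, 15, 484]);
translate([556, 205, 0]) cube([150, 15, 70]);
translate([556, 205, 414]) cube([150, 15, 70]);


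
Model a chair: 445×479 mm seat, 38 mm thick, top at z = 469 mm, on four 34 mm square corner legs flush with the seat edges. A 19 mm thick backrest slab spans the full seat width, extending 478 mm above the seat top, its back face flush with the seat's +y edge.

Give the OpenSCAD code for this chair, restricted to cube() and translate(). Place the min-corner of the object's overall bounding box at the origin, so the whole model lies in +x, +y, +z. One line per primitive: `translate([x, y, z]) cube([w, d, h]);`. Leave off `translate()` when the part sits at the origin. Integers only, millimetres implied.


translate([0, 0, 431]) cube([445, 479, 38]);
cube([34, 34, 431]);
translate([411, 0, 0]) cube([34, 34, 431]);
translate([0, 445, 0]) cube([34, 34, 431]);
translate([411, 445, 0]) cube([34, 34, 431]);
translate([0, 460, 469]) cube([445, 19, 478]);


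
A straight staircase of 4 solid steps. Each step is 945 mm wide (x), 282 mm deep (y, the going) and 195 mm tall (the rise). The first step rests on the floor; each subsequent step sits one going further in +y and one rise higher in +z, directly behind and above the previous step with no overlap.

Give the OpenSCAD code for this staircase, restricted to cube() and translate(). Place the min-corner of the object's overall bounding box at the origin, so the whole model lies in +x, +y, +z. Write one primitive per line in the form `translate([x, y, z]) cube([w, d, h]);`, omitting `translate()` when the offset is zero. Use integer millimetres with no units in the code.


cube([945, 282, 195]);
translate([0, 282, 195]) cube([945, 282, 195]);
translate([0, 564, 390]) cube([945, 282, 195]);
translate([0, 846, 585]) cube([945, 282, 195]);


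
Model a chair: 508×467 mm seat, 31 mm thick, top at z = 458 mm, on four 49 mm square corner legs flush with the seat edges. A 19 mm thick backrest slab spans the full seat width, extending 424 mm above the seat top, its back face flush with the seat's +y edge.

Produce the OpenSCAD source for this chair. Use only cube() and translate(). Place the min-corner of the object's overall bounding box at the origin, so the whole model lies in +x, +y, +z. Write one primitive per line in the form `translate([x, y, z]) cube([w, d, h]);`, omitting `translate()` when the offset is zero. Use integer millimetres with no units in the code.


translate([0, 0, 427]) cube([508, 467, 31]);
cube([49, 49, 427]);
translate([459, 0, 0]) cube([49, 49, 427]);
translate([0, 418, 0]) cube([49, 49, 427]);
translate([459, 418, 0]) cube([49, 49, 427]);
translate([0, 448, 458]) cube([508, 19, 424]);


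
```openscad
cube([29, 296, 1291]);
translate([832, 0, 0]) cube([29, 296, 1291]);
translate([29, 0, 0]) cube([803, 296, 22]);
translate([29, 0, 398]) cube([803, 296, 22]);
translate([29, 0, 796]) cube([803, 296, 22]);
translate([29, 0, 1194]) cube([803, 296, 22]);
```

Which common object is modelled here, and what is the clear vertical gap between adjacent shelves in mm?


A bookshelf. The clear shelf gap is 376 mm.

Two tall side panels with 4 horizontal boards between them — a bookshelf. The first two shelf undersides are at z = 0 and z = 398; with shelf thickness 22, the clear gap is 398 − 0 − 22 = 376 mm.


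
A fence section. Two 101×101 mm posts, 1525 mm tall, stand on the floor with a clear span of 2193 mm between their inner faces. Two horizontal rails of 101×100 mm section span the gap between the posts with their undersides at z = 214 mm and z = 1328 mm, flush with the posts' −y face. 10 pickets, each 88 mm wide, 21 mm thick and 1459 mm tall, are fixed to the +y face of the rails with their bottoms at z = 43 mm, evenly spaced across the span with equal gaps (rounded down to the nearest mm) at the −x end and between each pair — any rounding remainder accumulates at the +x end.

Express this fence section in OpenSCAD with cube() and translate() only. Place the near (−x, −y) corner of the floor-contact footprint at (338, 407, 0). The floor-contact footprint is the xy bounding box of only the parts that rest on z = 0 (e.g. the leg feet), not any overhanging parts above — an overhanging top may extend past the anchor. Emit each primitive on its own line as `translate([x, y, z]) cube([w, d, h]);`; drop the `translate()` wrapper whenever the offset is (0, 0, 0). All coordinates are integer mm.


translate([338, 407, 0]) cube([101, 101, 1525]);
translate([2632, 407, 0]) cube([101, 101, 1525]);
translate([439, 407, 214]) cube([2193, 101, 100]);
translate([439, 407, 1328]) cube([2193, 101, 100]);
translate([558, 508, 43]) cube([88, 21, 1459]);
translate([765, 508, 43]) cube([88, 21, 1459]);
translate([972, 508, 43]) cube([88, 21, 1459]);
translate([1179, 508, 43]) cube([88, 21, 1459]);
translate([1386, 508, 43]) cube([88, 21, 1459]);
translate([1593, 508, 43]) cube([88, 21, 1459]);
translate([1800, 508, 43]) cube([88, 21, 1459]);
translate([2007, 508, 43]) cube([88, 21, 1459]);
translate([2214, 508, 43]) cube([88, 21, 1459]);
translate([2421, 508, 43]) cube([88, 21, 1459]);


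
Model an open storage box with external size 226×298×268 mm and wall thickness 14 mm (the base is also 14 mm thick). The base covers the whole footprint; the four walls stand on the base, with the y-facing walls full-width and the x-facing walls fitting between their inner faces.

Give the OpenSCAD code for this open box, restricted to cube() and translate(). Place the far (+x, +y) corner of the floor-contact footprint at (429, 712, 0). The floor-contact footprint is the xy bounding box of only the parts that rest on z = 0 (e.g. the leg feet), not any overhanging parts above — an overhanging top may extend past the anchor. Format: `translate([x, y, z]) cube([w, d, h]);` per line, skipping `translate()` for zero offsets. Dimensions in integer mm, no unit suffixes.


translate([203, 414, 0]) cube([226, 298, 14]);
translate([203, 414, 14]) cube([226, 14, 254]);
translate([203, 698, 14]) cube([226, 14, 254]);
translate([203, 428, 14]) cube([14, 270, 254]);
translate([415, 428, 14]) cube([14, 270, 254]);


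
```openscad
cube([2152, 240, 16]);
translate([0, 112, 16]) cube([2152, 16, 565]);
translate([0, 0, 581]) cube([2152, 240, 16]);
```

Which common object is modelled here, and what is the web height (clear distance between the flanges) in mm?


An I-beam. The web height is 565 mm.

Two wide flanges with a thin centred web — an I-beam. Overall 597 mm minus two 16 mm flanges gives a web of 597 − 2·16 = 565 mm.


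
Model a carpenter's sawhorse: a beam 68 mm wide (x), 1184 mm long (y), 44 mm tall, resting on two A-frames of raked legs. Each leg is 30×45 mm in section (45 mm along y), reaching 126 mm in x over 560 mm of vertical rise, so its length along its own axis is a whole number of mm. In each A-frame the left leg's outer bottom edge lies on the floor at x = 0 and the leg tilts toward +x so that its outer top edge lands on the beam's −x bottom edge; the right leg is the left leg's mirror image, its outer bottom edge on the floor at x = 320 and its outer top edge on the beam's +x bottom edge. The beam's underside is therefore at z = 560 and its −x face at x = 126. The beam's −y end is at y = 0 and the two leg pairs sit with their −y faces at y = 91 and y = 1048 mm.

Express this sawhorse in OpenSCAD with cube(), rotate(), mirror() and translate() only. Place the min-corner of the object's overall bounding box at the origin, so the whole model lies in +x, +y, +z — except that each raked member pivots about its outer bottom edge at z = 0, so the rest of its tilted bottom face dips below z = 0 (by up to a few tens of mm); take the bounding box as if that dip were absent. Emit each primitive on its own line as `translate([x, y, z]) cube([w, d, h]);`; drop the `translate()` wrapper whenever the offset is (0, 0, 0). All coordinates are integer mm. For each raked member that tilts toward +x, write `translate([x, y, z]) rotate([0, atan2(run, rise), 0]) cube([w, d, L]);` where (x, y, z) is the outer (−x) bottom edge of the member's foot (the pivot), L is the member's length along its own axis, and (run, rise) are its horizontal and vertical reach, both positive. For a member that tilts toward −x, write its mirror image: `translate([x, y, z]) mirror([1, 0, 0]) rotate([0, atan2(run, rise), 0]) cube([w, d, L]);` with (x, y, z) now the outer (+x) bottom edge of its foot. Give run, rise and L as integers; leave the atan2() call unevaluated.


translate([126, 0, 560]) cube([68, 1184, 44]);
translate([0, 91, 0]) rotate([0, atan2(126, 560), 0]) cube([30, 45, 574]);
translate([320, 91, 0]) mirror([1, 0, 0]) rotate([0, atan2(126, 560), 0]) cube([30, 45, 574]);
translate([0, 1048, 0]) rotate([0, atan2(126, 560), 0]) cube([30, 45, 574]);
translate([320, 1048, 0]) mirror([1, 0, 0]) rotate([0, atan2(126, 560), 0]) cube([30, 45, 574]);


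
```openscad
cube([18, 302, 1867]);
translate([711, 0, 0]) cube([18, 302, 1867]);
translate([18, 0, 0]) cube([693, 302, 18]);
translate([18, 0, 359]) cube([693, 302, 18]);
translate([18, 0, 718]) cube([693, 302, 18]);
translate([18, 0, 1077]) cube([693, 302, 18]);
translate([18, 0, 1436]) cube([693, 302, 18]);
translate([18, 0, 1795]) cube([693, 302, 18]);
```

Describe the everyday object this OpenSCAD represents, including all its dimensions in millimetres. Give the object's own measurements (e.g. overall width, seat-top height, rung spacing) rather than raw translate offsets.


An open bookshelf. Two side panels, each 18 mm thick, 302 mm deep and 1867 mm tall, stand 729 mm apart (outside-to-outside). Between them sit 6 shelves, each 18 mm thick and 302 mm deep, spanning the full gap between the sides. The bottom shelf rests on the floor (its underside at z = 0) and the clear gap between one shelf's top and the next shelf's underside is 341 mm.


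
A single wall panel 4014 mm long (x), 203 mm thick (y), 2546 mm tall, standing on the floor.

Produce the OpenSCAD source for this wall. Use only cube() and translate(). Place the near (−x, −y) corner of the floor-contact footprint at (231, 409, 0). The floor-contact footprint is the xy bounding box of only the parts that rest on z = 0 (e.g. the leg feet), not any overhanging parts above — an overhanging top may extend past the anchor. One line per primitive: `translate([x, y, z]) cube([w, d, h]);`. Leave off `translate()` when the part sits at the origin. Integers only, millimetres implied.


translate([231, 409, 0]) cube([4014, 203, 2546]);


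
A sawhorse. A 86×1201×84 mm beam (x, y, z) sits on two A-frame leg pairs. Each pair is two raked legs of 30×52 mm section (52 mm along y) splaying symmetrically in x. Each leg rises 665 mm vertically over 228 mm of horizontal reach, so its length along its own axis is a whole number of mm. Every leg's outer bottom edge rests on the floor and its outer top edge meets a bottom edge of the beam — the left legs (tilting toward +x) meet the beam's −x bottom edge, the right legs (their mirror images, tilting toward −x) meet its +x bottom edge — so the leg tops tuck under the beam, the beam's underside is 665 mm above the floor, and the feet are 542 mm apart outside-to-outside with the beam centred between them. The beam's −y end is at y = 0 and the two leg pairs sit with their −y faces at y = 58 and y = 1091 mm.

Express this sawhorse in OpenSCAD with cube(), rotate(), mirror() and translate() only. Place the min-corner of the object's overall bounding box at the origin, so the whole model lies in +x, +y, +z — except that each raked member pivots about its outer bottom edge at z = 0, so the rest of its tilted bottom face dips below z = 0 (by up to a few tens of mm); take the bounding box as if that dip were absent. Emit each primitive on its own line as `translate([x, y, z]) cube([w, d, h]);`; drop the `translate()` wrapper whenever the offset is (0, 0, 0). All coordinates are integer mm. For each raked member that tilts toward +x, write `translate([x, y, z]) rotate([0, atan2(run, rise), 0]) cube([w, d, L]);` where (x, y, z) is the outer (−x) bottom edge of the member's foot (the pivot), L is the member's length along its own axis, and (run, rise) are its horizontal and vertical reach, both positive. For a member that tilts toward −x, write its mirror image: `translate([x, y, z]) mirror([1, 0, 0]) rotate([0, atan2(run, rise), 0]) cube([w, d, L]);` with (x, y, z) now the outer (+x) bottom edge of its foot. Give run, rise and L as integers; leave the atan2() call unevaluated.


translate([228, 0, 665]) cube([86, 1201, 84]);
translate([0, 58, 0]) rotate([0, atan2(228, 665), 0]) cube([30, 52, 703]);
translate([542, 58, 0]) mirror([1, 0, 0]) rotate([0, atan2(228, 665), 0]) cube([30, 52, 703]);
translate([0, 1091, 0]) rotate([0, atan2(228, 665), 0]) cube([30, 52, 703]);
translate([542, 1091, 0]) mirror([1, 0, 0]) rotate([0, atan2(228, 665), 0]) cube([30, 52, 703]);


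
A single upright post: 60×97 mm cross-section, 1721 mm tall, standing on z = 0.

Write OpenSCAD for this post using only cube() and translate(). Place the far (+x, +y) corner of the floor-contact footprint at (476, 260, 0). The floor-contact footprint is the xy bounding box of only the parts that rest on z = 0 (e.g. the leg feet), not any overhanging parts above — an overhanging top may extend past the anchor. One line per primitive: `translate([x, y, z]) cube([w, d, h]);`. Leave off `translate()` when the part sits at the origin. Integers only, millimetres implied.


translate([416, 163, 0]) cube([60, 97, 1721]);


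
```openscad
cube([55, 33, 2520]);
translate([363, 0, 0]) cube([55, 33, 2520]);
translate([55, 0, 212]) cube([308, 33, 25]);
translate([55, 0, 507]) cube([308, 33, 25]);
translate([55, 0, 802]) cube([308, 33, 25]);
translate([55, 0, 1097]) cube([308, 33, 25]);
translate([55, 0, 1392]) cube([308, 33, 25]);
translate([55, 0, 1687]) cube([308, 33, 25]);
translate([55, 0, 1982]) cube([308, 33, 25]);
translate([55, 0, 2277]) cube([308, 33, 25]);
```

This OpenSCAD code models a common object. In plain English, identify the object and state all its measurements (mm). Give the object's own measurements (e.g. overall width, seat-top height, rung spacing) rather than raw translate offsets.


A straight ladder. Two 55×33 mm vertical rails, 2520 mm tall, stand 418 mm apart (outside-to-outside) with their front faces coplanar on the −y side. 8 rungs, each 33 mm deep and 25 mm tall, span between the inner faces of the rails, front faces flush with the rails. The lowest rung's underside is at z = 212 mm and rungs are spaced 295 mm apart (underside to underside).


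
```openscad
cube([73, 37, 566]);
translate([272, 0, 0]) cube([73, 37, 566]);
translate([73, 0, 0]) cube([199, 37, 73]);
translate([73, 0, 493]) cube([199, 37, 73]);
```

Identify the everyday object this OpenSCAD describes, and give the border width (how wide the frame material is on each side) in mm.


A picture frame. The border width is 73 mm.

Four thin pieces enclosing a rectangular opening — a picture frame. The two full-height stiles are 566 mm tall; the top rail sits at z = 493 and is 73 mm tall, so the border above the opening is 566 − 493 = 73 mm, matching the stile x-width.


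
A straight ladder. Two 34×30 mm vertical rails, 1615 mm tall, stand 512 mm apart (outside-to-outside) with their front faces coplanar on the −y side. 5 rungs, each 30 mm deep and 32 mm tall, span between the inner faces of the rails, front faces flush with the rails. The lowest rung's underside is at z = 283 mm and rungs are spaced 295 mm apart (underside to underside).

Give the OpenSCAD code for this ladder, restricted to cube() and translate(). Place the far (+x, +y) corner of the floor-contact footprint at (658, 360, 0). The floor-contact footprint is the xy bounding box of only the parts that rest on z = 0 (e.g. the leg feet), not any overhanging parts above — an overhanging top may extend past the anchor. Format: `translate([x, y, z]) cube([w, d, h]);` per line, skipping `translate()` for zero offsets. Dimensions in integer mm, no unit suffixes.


// rung span = 512 - 2*34 = 444
// rung[k] z = 283 + k*295
translate([146, 330, 0]) cube([34, 30, 1615]);
translate([624, 330, 0]) cube([34, 30, 1615]);
translate([180, 330, 283]) cube([444, 30, 32]);
translate([180, 330, 578]) cube([444, 30, 32]);
translate([180, 330, 873]) cube([444, 30, 32]);
translate([180, 330, 1168]) cube([444, 30, 32]);
translate([180, 330, 1463]) cube([444, 30, 32]);


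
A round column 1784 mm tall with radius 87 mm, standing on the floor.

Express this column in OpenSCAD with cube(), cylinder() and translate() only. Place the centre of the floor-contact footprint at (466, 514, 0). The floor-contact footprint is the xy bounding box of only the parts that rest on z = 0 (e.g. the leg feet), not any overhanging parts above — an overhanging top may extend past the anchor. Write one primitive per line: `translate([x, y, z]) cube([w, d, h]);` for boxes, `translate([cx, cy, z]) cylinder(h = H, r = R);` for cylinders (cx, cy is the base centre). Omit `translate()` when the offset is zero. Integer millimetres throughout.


translate([466, 514, 0]) cylinder(h = 1784, r = 87);


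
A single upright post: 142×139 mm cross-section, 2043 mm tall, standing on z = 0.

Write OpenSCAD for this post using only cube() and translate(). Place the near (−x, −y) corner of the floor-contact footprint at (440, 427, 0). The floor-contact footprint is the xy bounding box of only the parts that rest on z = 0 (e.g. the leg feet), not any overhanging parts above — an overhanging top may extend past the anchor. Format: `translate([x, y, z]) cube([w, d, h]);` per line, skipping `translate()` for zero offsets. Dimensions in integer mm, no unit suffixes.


translate([440, 427, 0]) cube([142, 139, 2043]);


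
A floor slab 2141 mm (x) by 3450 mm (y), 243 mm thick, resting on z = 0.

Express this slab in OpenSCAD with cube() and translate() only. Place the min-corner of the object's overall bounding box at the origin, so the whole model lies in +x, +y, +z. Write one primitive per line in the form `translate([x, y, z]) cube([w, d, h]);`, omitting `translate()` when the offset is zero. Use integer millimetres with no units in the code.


cube([2141, 3450, 243]);


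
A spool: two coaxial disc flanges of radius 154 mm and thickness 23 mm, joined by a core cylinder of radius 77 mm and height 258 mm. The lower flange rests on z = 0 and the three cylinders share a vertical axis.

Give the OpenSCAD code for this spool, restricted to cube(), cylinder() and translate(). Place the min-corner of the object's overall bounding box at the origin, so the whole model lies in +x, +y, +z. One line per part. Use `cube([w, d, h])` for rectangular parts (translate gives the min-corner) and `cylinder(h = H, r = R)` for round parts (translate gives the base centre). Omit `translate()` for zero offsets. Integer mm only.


translate([154, 154, 0]) cylinder(h = 23, r = 154);
translate([154, 154, 23]) cylinder(h = 258, r = 77);
translate([154, 154, 281]) cylinder(h = 23, r = 154);


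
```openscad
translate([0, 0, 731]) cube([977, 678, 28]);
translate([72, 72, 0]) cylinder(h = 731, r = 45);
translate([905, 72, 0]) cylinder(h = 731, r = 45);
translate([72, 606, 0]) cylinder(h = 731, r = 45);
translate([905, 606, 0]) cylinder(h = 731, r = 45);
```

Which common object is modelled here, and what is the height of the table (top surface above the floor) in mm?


A table. The table height is 759 mm.

A 977×678×28 slab sits at z = 731 on four Ø90 mm round legs — a table. The top surface is at 731 + 28 = 759 mm.


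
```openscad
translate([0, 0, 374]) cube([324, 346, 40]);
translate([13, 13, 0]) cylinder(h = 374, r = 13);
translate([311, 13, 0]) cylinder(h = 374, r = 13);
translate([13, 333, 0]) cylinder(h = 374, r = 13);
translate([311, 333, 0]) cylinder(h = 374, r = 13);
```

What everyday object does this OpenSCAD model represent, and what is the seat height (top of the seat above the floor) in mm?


A stool. The seat height is 414 mm.

A 324×346×40 slab at z = 374 on four corner cylinders — a stool. The seat top is 374 + 40 = 414 mm.


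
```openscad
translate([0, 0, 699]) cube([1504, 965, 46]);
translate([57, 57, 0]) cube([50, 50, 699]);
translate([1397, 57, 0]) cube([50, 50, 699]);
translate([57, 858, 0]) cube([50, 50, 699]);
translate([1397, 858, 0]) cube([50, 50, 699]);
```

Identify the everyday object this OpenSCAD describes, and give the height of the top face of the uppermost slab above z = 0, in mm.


A table. The table height is 745 mm.

A 1504×965×46 slab sits at z = 699 on four 50 mm square posts — a table. The top surface is at 699 + 46 = 745 mm.


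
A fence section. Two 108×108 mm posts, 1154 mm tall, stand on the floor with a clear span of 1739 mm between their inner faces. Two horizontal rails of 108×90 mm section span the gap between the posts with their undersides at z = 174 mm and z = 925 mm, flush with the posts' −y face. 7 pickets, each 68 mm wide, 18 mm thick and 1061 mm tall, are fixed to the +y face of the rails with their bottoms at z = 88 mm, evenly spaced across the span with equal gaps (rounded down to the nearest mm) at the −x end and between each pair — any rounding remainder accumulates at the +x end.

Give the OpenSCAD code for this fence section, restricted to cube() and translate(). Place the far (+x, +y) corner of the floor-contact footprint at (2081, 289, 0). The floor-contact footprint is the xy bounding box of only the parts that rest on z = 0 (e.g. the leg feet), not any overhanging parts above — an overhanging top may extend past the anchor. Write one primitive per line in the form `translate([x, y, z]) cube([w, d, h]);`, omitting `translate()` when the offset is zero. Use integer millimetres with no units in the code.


translate([126, 181, 0]) cube([108, 108, 1154]);
translate([1973, 181, 0]) cube([108, 108, 1154]);
translate([234, 181, 174]) cube([1739, 108, 90]);
translate([234, 181, 925]) cube([1739, 108, 90]);
translate([391, 289, 88]) cube([68, 18, 1061]);
translate([616, 289, 88]) cube([68, 18, 1061]);
translate([841, 289, 88]) cube([68, 18, 1061]);
translate([1066, 289, 88]) cube([68, 18, 1061]);
translate([1291, 289, 88]) cube([68, 18, 1061]);
translate([1516, 289, 88]) cube([68, 18, 1061]);
translate([1741, 289, 88]) cube([68, 18, 1061]);


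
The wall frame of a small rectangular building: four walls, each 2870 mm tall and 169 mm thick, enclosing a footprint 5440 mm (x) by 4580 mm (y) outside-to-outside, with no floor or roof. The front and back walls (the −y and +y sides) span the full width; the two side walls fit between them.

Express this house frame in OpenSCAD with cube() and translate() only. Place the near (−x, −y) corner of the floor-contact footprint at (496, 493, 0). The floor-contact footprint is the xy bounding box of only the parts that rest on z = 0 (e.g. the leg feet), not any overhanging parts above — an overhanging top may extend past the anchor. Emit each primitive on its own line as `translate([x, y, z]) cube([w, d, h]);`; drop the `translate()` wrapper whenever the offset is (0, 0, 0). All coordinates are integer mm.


translate([496, 493, 0]) cube([5440, 169, 2870]);
translate([496, 4904, 0]) cube([5440, 169, 2870]);
translate([496, 662, 0]) cube([169, 4242, 2870]);
translate([5767, 662, 0]) cube([169, 4242, 2870]);


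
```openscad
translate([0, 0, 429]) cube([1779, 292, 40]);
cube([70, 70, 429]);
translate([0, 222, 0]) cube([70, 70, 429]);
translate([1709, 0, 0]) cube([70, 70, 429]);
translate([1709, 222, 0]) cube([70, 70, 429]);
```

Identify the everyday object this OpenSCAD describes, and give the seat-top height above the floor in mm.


A bench. The seat-top height is 469 mm.

A long slab on four corner posts — a bench. The slab sits at z = 429 with thickness 40, so the top is 429 + 40 = 469 mm.


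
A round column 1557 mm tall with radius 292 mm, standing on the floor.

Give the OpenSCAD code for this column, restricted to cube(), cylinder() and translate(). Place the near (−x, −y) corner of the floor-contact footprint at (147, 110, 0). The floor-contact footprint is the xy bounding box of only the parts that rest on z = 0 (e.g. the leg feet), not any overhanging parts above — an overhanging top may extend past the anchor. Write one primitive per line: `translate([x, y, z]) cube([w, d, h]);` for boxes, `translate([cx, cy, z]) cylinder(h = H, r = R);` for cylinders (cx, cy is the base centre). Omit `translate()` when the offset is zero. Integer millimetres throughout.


translate([439, 402, 0]) cylinder(h = 1557, r = 292);


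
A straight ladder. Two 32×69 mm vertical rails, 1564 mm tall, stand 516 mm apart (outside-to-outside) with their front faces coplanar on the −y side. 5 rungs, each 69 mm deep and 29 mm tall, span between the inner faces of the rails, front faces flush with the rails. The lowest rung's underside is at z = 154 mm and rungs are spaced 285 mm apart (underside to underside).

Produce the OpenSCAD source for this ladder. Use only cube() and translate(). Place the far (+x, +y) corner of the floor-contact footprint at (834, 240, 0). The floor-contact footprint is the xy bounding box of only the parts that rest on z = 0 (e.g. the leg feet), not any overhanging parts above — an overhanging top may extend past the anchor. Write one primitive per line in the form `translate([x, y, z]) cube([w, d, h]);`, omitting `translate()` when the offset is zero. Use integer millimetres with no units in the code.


translate([318, 171, 0]) cube([32, 69, 1564]);
translate([802, 171, 0]) cube([32, 69, 1564]);
translate([350, 171, 154]) cube([452, 69, 29]);
translate([350, 171, 439]) cube([452, 69, 29]);
translate([350, 171, 724]) cube([452, 69, 29]);
translate([350, 171, 1009]) cube([452, 69, 29]);
translate([350, 171, 1294]) cube([452, 69, 29]);


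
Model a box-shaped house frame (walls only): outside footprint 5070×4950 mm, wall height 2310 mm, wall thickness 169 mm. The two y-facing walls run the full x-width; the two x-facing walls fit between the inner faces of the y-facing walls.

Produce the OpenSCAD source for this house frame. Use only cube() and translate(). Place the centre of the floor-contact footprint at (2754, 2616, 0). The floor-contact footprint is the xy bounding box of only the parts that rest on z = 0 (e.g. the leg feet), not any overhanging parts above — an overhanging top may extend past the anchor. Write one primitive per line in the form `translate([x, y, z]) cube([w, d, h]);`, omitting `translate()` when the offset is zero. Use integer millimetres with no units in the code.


translate([219, 141, 0]) cube([5070, 169, 2310]);
translate([219, 4922, 0]) cube([5070, 169, 2310]);
translate([219, 310, 0]) cube([169, 4612, 2310]);
translate([5120, 310, 0]) cube([169, 4612, 2310]);


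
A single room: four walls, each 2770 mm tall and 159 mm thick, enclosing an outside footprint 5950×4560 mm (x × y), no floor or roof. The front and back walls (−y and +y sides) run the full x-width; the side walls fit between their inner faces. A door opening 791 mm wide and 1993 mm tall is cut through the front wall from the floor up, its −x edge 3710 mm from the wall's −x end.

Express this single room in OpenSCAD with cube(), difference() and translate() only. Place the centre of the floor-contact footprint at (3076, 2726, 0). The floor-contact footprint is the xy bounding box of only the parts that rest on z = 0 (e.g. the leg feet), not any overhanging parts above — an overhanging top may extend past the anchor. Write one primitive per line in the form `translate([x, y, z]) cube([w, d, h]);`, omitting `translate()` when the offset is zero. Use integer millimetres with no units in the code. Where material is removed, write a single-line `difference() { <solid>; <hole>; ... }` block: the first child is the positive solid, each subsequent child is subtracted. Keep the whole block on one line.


difference() { translate([101, 446, 0]) cube([5950, 159, 2770]); translate([3811, 446, 0]) cube([791, 159, 1993]); }
translate([101, 4847, 0]) cube([5950, 159, 2770]);
translate([101, 605, 0]) cube([159, 4242, 2770]);
translate([5892, 605, 0]) cube([159, 4242, 2770]);


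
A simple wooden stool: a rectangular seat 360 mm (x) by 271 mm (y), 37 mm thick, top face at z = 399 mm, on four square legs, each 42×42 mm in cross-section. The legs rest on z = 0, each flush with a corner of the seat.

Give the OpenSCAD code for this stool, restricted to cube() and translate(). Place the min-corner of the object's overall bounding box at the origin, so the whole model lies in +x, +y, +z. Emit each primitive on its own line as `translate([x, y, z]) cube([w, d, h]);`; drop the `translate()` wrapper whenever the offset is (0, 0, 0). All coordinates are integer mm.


// leg_h = 399 - 37 = 362
translate([0, 0, 362]) cube([360, 271, 37]);
cube([42, 42, 362]);
translate([318, 0, 0]) cube([42, 42, 362]);
translate([0, 229, 0]) cube([42, 42, 362]);
translate([318, 229, 0]) cube([42, 42, 362]);


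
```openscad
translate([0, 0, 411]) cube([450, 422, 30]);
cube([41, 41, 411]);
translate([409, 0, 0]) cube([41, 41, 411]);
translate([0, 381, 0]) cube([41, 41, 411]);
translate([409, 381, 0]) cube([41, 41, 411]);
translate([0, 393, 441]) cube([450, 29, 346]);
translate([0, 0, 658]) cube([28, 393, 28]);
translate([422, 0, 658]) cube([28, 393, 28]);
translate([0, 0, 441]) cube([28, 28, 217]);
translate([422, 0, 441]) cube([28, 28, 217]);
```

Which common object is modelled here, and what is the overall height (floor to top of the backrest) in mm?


A chair. The overall height is 787 mm.

A slab on four corner posts with a tall panel at the back — a chair. The seat slab sits at z = 411 with thickness 30, and the 346 mm backrest starts at the seat top, so the overall height is 411 + 30 + 346 = 787 mm.
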